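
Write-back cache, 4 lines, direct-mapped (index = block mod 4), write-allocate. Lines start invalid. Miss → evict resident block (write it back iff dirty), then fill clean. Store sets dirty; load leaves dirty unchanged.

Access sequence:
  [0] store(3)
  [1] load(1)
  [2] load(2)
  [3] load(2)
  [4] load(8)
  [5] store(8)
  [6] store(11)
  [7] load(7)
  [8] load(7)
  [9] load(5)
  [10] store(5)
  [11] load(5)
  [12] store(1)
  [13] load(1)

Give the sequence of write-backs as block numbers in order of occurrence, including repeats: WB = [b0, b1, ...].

  0 | W B3 → L3 miss [D]
  1 | R B1 → L1 miss [-]
  2 | R B2 → L2 miss [-]
  3 | R B2 → L2 hit [-]
  4 | R B8 → L0 miss [-]
  5 | W B8 → L0 hit [D]
  6 | W B11 → L3 miss wb→B3 [D]
  7 | R B7 → L3 miss wb→B11 [-]
  8 | R B7 → L3 hit [-]
  9 | R B5 → L1 miss [-]
  10 | W B5 → L1 hit [D]
  11 | R B5 → L1 hit [D]
  12 | W B1 → L1 miss wb→B5 [D]
  13 | R B1 → L1 hit [D]

WB = [3, 11, 5]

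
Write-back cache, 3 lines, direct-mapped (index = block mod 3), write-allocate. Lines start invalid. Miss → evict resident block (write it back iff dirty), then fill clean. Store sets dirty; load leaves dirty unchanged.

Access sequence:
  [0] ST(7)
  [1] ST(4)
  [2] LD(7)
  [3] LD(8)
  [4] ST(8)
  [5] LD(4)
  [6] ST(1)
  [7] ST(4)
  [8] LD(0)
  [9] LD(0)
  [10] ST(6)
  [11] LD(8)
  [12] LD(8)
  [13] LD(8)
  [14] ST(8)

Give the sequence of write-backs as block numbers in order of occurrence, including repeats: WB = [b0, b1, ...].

WB = [7, 4, 1]

  0 | W B7 → L1 miss [D]
  1 | W B4 → L1 miss wb→B7 [D]
  2 | R B7 → L1 miss wb→B4 [-]
  3 | R B8 → L2 miss [-]
  4 | W B8 → L2 hit [D]
  5 | R B4 → L1 miss [-]
  6 | W B1 → L1 miss [D]
  7 | W B4 → L1 miss wb→B1 [D]
  8 | R B0 → L0 miss [-]
  9 | R B0 → L0 hit [-]
  10 | W B6 → L0 miss [D]
  11 | R B8 → L2 hit [D]
  12 | R B8 → L2 hit [D]
  13 | R B8 → L2 hit [D]
  14 | W B8 → L2 hit [D]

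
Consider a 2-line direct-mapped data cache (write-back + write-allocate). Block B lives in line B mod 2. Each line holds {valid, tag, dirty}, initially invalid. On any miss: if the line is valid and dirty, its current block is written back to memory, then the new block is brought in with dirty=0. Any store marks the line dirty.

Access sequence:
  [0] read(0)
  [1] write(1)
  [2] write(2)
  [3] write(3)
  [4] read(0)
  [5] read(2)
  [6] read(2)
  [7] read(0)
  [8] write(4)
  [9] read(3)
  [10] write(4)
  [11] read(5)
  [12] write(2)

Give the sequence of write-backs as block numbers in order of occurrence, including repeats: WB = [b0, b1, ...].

WB = [1, 2, 3, 4]

0: R B0 -> L0 miss  d=-]
1: W B1 -> L1 miss  d=D]
2: W B2 -> L0 miss  d=D]
3: W B3 -> L1 miss wb->B1  d=D]
4: R B0 -> L0 miss wb->B2  d=-]
5: R B2 -> L0 miss  d=-]
6: R B2 -> L0 hit  d=-]
7: R B0 -> L0 miss  d=-]
8: W B4 -> L0 miss  d=D]
9: R B3 -> L1 hit  d=D]
10: W B4 -> L0 hit  d=D]
11: R B5 -> L1 miss wb->B3  d=-]
12: W B2 -> L0 miss wb->B4  d=D]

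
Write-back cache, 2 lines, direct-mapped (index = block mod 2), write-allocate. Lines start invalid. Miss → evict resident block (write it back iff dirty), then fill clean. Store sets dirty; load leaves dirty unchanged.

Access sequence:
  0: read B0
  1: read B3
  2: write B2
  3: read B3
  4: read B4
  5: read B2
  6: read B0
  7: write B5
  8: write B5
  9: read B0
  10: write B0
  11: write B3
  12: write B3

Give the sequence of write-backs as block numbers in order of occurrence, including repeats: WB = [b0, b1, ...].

0: R B0 -> L0 miss  d=-]
1: R B3 -> L1 miss  d=-]
2: W B2 -> L0 miss  d=D]
3: R B3 -> L1 hit  d=-]
4: R B4 -> L0 miss wb->B2  d=-]
5: R B2 -> L0 miss  d=-]
6: R B0 -> L0 miss  d=-]
7: W B5 -> L1 miss  d=D]
8: W B5 -> L1 hit  d=D]
9: R B0 -> L0 hit  d=-]
10: W B0 -> L0 hit  d=D]
11: W B3 -> L1 miss wb->B5  d=D]
12: W B3 -> L1 hit  d=D]

WB = [2, 5]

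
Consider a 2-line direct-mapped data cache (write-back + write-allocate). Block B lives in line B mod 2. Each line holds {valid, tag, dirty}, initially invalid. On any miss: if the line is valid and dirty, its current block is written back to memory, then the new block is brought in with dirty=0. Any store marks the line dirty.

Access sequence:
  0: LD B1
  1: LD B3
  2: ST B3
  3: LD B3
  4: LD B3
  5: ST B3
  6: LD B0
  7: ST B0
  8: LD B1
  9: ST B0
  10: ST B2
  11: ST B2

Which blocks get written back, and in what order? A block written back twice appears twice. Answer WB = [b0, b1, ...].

WB = [3, 0]

0: R B1 -> L1 miss  d=-]
1: R B3 -> L1 miss  d=-]
2: W B3 -> L1 hit  d=D]
3: R B3 -> L1 hit  d=D]
4: R B3 -> L1 hit  d=D]
5: W B3 -> L1 hit  d=D]
6: R B0 -> L0 miss  d=-]
7: W B0 -> L0 hit  d=D]
8: R B1 -> L1 miss wb->B3  d=-]
9: W B0 -> L0 hit  d=D]
10: W B2 -> L0 miss wb->B0  d=D]
11: W B2 -> L0 hit  d=D]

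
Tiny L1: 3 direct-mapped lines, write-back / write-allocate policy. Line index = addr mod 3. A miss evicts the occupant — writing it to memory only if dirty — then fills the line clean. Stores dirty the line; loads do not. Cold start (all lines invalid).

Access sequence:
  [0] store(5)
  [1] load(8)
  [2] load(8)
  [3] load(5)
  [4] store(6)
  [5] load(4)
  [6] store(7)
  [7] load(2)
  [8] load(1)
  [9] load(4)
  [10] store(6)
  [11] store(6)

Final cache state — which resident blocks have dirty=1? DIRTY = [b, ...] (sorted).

DIRTY = [6]

0: W B5 -> L2 miss  d=D]
1: R B8 -> L2 miss wb->B5  d=-]
2: R B8 -> L2 hit  d=-]
3: R B5 -> L2 miss  d=-]
4: W B6 -> L0 miss  d=D]
5: R B4 -> L1 miss  d=-]
6: W B7 -> L1 miss  d=D]
7: R B2 -> L2 miss  d=-]
8: R B1 -> L1 miss wb->B7  d=-]
9: R B4 -> L1 miss  d=-]
10: W B6 -> L0 hit  d=D]
11: W B6 -> L0 hit  d=D]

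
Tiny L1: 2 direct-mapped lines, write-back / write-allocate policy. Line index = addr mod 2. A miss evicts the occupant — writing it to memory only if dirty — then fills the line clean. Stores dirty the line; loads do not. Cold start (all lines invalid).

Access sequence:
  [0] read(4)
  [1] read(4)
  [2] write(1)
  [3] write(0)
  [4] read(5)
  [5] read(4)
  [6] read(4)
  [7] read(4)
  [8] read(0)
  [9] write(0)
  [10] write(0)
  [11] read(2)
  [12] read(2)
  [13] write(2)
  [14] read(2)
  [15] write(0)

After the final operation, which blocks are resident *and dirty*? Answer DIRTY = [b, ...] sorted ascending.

0: R B4 → L0 miss [-]
1: R B4 → L0 hit [-]
2: W B1 → L1 miss [D]
3: W B0 → L0 miss [D]
4: R B5 → L1 miss wb→B1 [-]
5: R B4 → L0 miss wb→B0 [-]
6: R B4 → L0 hit [-]
7: R B4 → L0 hit [-]
8: R B0 → L0 miss [-]
9: W B0 → L0 hit [D]
10: W B0 → L0 hit [D]
11: R B2 → L0 miss wb→B0 [-]
12: R B2 → L0 hit [-]
13: W B2 → L0 hit [D]
14: R B2 → L0 hit [D]
15: W B0 → L0 miss wb→B2 [D]

DIRTY = [0]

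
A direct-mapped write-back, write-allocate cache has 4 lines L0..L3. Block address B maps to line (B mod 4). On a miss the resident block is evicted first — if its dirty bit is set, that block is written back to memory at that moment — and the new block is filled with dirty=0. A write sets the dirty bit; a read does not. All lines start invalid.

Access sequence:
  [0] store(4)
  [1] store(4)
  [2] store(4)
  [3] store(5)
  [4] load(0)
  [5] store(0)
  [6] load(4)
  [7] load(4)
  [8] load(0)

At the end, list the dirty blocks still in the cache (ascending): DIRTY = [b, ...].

  0 | W B4 → L0 miss [D]
  1 | W B4 → L0 hit [D]
  2 | W B4 → L0 hit [D]
  3 | W B5 → L1 miss [D]
  4 | R B0 → L0 miss wb→B4 [-]
  5 | W B0 → L0 hit [D]
  6 | R B4 → L0 miss wb→B0 [-]
  7 | R B4 → L0 hit [-]
  8 | R B0 → L0 miss [-]

DIRTY = [5]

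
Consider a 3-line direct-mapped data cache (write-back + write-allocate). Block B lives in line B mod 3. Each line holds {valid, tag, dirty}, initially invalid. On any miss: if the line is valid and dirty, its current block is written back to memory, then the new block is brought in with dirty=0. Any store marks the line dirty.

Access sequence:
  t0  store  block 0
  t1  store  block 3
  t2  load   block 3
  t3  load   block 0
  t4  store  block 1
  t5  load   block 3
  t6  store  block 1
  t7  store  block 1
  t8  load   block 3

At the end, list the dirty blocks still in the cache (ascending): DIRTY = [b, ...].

0: W B0 -> L0 miss  d=D]
1: W B3 -> L0 miss wb->B0  d=D]
2: R B3 -> L0 hit  d=D]
3: R B0 -> L0 miss wb->B3  d=-]
4: W B1 -> L1 miss  d=D]
5: R B3 -> L0 miss  d=-]
6: W B1 -> L1 hit  d=D]
7: W B1 -> L1 hit  d=D]
8: R B3 -> L0 hit  d=-]

DIRTY = [1]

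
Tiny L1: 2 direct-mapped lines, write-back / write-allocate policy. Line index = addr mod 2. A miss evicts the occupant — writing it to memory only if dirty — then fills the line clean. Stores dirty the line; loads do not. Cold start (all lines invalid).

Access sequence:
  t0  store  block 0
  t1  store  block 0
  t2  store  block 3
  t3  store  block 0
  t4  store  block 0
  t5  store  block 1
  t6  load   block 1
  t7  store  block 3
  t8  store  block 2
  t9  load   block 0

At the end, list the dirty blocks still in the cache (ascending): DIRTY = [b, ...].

0: W B0 → L0 miss [D]
1: W B0 → L0 hit [D]
2: W B3 → L1 miss [D]
3: W B0 → L0 hit [D]
4: W B0 → L0 hit [D]
5: W B1 → L1 miss wb→B3 [D]
6: R B1 → L1 hit [D]
7: W B3 → L1 miss wb→B1 [D]
8: W B2 → L0 miss wb→B0 [D]
9: R B0 → L0 miss wb→B2 [-]

DIRTY = [3]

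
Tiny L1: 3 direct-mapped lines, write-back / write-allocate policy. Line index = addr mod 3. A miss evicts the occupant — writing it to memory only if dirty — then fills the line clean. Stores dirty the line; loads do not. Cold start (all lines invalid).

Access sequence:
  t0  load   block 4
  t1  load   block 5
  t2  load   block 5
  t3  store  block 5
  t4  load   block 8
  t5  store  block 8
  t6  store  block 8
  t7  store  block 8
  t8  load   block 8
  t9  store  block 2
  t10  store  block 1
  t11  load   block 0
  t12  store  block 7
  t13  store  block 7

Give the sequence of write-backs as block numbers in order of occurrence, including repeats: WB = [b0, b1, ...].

WB = [5, 8, 1]

0: R B4 → L1 miss [-]
1: R B5 → L2 miss [-]
2: R B5 → L2 hit [-]
3: W B5 → L2 hit [D]
4: R B8 → L2 miss wb→B5 [-]
5: W B8 → L2 hit [D]
6: W B8 → L2 hit [D]
7: W B8 → L2 hit [D]
8: R B8 → L2 hit [D]
9: W B2 → L2 miss wb→B8 [D]
10: W B1 → L1 miss [D]
11: R B0 → L0 miss [-]
12: W B7 → L1 miss wb→B1 [D]
13: W B7 → L1 hit [D]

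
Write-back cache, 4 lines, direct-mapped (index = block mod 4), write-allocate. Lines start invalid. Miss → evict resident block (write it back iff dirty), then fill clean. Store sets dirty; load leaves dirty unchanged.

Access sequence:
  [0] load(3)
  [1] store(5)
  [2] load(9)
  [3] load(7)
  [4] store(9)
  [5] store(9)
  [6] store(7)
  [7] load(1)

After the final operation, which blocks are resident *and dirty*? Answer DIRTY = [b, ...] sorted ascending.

DIRTY = [7]

0: R B3 → L3 miss [-]
1: W B5 → L1 miss [D]
2: R B9 → L1 miss wb→B5 [-]
3: R B7 → L3 miss [-]
4: W B9 → L1 hit [D]
5: W B9 → L1 hit [D]
6: W B7 → L3 hit [D]
7: R B1 → L1 miss wb→B9 [-]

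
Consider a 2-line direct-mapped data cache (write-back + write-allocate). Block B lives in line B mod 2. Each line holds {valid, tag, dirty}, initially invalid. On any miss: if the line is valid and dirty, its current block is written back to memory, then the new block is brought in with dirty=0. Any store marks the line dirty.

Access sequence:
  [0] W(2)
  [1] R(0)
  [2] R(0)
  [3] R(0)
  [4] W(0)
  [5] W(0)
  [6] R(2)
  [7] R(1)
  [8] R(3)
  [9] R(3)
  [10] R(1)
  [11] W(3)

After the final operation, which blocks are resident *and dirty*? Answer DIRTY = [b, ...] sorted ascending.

DIRTY = [3]

  0 | W B2 → L0 miss [D]
  1 | R B0 → L0 miss wb→B2 [-]
  2 | R B0 → L0 hit [-]
  3 | R B0 → L0 hit [-]
  4 | W B0 → L0 hit [D]
  5 | W B0 → L0 hit [D]
  6 | R B2 → L0 miss wb→B0 [-]
  7 | R B1 → L1 miss [-]
  8 | R B3 → L1 miss [-]
  9 | R B3 → L1 hit [-]
  10 | R B1 → L1 miss [-]
  11 | W B3 → L1 miss [D]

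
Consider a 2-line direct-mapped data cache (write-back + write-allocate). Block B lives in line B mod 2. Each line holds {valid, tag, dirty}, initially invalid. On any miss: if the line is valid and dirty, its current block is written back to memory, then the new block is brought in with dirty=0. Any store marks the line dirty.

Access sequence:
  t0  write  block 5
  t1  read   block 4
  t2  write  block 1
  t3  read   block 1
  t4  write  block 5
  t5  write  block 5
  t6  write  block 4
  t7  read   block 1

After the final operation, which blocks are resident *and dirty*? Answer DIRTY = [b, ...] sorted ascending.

  0 | W B5 → L1 miss [D]
  1 | R B4 → L0 miss [-]
  2 | W B1 → L1 miss wb→B5 [D]
  3 | R B1 → L1 hit [D]
  4 | W B5 → L1 miss wb→B1 [D]
  5 | W B5 → L1 hit [D]
  6 | W B4 → L0 hit [D]
  7 | R B1 → L1 miss wb→B5 [-]

DIRTY = [4]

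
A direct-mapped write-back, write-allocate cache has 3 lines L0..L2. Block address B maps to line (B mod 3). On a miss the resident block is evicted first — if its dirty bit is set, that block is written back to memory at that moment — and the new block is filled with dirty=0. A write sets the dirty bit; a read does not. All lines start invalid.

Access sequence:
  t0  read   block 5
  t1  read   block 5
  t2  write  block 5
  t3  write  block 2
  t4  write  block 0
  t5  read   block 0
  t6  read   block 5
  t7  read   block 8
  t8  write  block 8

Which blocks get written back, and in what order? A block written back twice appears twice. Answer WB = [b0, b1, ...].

  0 | R B5 → L2 miss [-]
  1 | R B5 → L2 hit [-]
  2 | W B5 → L2 hit [D]
  3 | W B2 → L2 miss wb→B5 [D]
  4 | W B0 → L0 miss [D]
  5 | R B0 → L0 hit [D]
  6 | R B5 → L2 miss wb→B2 [-]
  7 | R B8 → L2 miss [-]
  8 | W B8 → L2 hit [D]

WB = [5, 2]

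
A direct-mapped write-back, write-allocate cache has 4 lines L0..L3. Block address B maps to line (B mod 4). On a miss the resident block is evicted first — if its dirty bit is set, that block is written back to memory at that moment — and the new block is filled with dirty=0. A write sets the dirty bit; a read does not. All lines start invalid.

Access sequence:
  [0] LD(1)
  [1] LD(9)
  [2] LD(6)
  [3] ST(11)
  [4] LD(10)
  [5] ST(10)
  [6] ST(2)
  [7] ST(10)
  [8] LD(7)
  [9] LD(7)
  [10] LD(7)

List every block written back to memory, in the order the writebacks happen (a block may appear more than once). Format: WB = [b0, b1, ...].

WB = [10, 2, 11]

  0 | R B1 → L1 miss [-]
  1 | R B9 → L1 miss [-]
  2 | R B6 → L2 miss [-]
  3 | W B11 → L3 miss [D]
  4 | R B10 → L2 miss [-]
  5 | W B10 → L2 hit [D]
  6 | W B2 → L2 miss wb→B10 [D]
  7 | W B10 → L2 miss wb→B2 [D]
  8 | R B7 → L3 miss wb→B11 [-]
  9 | R B7 → L3 hit [-]
  10 | R B7 → L3 hit [-]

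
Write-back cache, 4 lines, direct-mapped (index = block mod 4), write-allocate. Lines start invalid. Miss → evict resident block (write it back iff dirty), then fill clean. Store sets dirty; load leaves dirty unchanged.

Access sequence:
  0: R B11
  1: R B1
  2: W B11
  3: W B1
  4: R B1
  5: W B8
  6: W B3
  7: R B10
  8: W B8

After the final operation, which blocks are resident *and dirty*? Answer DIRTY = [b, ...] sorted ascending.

DIRTY = [1, 3, 8]

0: R B11 → L3 miss [-]
1: R B1 → L1 miss [-]
2: W B11 → L3 hit [D]
3: W B1 → L1 hit [D]
4: R B1 → L1 hit [D]
5: W B8 → L0 miss [D]
6: W B3 → L3 miss wb→B11 [D]
7: R B10 → L2 miss [-]
8: W B8 → L0 hit [D]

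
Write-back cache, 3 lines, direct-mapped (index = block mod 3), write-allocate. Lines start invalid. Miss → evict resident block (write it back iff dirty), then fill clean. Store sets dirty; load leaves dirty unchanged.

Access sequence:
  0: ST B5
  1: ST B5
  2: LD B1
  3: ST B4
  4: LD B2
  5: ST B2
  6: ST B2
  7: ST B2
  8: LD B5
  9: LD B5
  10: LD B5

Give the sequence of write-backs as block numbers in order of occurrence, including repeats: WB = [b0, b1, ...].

WB = [5, 2]

  0 | W B5 → L2 miss [D]
  1 | W B5 → L2 hit [D]
  2 | R B1 → L1 miss [-]
  3 | W B4 → L1 miss [D]
  4 | R B2 → L2 miss wb→B5 [-]
  5 | W B2 → L2 hit [D]
  6 | W B2 → L2 hit [D]
  7 | W B2 → L2 hit [D]
  8 | R B5 → L2 miss wb→B2 [-]
  9 | R B5 → L2 hit [-]
  10 | R B5 → L2 hit [-]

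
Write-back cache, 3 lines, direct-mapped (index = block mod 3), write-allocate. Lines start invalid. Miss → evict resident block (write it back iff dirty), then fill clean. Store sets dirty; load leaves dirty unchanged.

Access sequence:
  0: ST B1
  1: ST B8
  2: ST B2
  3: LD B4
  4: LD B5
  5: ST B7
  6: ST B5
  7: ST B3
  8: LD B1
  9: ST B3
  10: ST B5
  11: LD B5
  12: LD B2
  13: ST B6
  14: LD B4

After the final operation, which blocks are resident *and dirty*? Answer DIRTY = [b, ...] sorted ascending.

0: W B1 -> L1 miss  d=D]
1: W B8 -> L2 miss  d=D]
2: W B2 -> L2 miss wb->B8  d=D]
3: R B4 -> L1 miss wb->B1  d=-]
4: R B5 -> L2 miss wb->B2  d=-]
5: W B7 -> L1 miss  d=D]
6: W B5 -> L2 hit  d=D]
7: W B3 -> L0 miss  d=D]
8: R B1 -> L1 miss wb->B7  d=-]
9: W B3 -> L0 hit  d=D]
10: W B5 -> L2 hit  d=D]
11: R B5 -> L2 hit  d=D]
12: R B2 -> L2 miss wb->B5  d=-]
13: W B6 -> L0 miss wb->B3  d=D]
14: R B4 -> L1 miss  d=-]

DIRTY = [6]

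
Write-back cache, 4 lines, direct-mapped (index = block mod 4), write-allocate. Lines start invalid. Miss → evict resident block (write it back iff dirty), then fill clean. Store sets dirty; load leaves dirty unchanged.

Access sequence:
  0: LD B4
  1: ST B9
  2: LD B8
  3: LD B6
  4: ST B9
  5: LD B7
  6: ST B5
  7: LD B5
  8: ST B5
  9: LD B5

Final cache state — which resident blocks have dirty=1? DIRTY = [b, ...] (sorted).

0: R B4 -> L0 miss  d=-]
1: W B9 -> L1 miss  d=D]
2: R B8 -> L0 miss  d=-]
3: R B6 -> L2 miss  d=-]
4: W B9 -> L1 hit  d=D]
5: R B7 -> L3 miss  d=-]
6: W B5 -> L1 miss wb->B9  d=D]
7: R B5 -> L1 hit  d=D]
8: W B5 -> L1 hit  d=D]
9: R B5 -> L1 hit  d=D]

DIRTY = [5]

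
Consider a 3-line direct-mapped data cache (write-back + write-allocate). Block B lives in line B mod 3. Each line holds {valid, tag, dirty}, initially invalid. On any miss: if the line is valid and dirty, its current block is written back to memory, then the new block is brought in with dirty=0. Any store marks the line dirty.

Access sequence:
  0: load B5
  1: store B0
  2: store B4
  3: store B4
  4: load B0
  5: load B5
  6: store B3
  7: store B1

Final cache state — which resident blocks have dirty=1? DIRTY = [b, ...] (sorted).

  0 | R B5 → L2 miss [-]
  1 | W B0 → L0 miss [D]
  2 | W B4 → L1 miss [D]
  3 | W B4 → L1 hit [D]
  4 | R B0 → L0 hit [D]
  5 | R B5 → L2 hit [-]
  6 | W B3 → L0 miss wb→B0 [D]
  7 | W B1 → L1 miss wb→B4 [D]

DIRTY = [1, 3]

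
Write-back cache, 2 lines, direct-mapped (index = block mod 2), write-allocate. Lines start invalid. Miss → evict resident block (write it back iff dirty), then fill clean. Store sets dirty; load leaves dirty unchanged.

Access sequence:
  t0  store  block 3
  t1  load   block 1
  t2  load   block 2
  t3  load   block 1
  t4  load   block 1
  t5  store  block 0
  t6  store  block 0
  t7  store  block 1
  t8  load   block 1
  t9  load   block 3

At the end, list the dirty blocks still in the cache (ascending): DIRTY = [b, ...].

DIRTY = [0]

  0 | W B3 → L1 miss [D]
  1 | R B1 → L1 miss wb→B3 [-]
  2 | R B2 → L0 miss [-]
  3 | R B1 → L1 hit [-]
  4 | R B1 → L1 hit [-]
  5 | W B0 → L0 miss [D]
  6 | W B0 → L0 hit [D]
  7 | W B1 → L1 hit [D]
  8 | R B1 → L1 hit [D]
  9 | R B3 → L1 miss wb→B1 [-]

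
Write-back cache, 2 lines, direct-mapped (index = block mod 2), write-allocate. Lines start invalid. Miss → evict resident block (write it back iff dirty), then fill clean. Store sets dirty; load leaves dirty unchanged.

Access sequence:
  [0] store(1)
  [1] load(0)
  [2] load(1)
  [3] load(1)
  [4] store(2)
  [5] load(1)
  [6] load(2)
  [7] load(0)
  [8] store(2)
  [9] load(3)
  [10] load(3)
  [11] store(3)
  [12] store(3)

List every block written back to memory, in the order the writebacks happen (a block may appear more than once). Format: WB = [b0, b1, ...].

WB = [2, 1]

0: W B1 -> L1 miss  d=D]
1: R B0 -> L0 miss  d=-]
2: R B1 -> L1 hit  d=D]
3: R B1 -> L1 hit  d=D]
4: W B2 -> L0 miss  d=D]
5: R B1 -> L1 hit  d=D]
6: R B2 -> L0 hit  d=D]
7: R B0 -> L0 miss wb->B2  d=-]
8: W B2 -> L0 miss  d=D]
9: R B3 -> L1 miss wb->B1  d=-]
10: R B3 -> L1 hit  d=-]
11: W B3 -> L1 hit  d=D]
12: W B3 -> L1 hit  d=D]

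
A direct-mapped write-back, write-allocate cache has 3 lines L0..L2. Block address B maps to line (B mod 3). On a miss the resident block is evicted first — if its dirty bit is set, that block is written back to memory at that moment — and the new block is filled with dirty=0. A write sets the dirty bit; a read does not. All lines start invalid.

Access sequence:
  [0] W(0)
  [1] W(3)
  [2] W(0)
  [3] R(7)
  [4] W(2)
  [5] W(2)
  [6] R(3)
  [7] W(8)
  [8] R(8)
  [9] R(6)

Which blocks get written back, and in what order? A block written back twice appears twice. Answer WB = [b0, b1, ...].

  0 | W B0 → L0 miss [D]
  1 | W B3 → L0 miss wb→B0 [D]
  2 | W B0 → L0 miss wb→B3 [D]
  3 | R B7 → L1 miss [-]
  4 | W B2 → L2 miss [D]
  5 | W B2 → L2 hit [D]
  6 | R B3 → L0 miss wb→B0 [-]
  7 | W B8 → L2 miss wb→B2 [D]
  8 | R B8 → L2 hit [D]
  9 | R B6 → L0 miss [-]

WB = [0, 3, 0, 2]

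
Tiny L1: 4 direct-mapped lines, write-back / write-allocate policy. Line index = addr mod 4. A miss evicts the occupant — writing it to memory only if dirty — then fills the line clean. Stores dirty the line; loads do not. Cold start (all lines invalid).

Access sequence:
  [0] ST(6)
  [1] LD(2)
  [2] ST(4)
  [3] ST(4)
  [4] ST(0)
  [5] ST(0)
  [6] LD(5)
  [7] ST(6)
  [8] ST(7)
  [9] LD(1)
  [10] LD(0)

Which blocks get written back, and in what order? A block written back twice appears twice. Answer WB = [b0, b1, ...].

  0 | W B6 → L2 miss [D]
  1 | R B2 → L2 miss wb→B6 [-]
  2 | W B4 → L0 miss [D]
  3 | W B4 → L0 hit [D]
  4 | W B0 → L0 miss wb→B4 [D]
  5 | W B0 → L0 hit [D]
  6 | R B5 → L1 miss [-]
  7 | W B6 → L2 miss [D]
  8 | W B7 → L3 miss [D]
  9 | R B1 → L1 miss [-]
  10 | R B0 → L0 hit [D]

WB = [6, 4]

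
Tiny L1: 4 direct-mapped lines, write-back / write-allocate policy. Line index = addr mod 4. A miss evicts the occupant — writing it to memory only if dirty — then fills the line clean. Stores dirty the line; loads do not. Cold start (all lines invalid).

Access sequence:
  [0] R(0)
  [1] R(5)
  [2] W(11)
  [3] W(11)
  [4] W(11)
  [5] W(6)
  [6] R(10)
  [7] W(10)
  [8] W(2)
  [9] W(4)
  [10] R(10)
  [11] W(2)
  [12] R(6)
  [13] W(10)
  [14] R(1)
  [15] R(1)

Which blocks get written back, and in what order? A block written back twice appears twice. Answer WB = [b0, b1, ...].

  0 | R B0 → L0 miss [-]
  1 | R B5 → L1 miss [-]
  2 | W B11 → L3 miss [D]
  3 | W B11 → L3 hit [D]
  4 | W B11 → L3 hit [D]
  5 | W B6 → L2 miss [D]
  6 | R B10 → L2 miss wb→B6 [-]
  7 | W B10 → L2 hit [D]
  8 | W B2 → L2 miss wb→B10 [D]
  9 | W B4 → L0 miss [D]
  10 | R B10 → L2 miss wb→B2 [-]
  11 | W B2 → L2 miss [D]
  12 | R B6 → L2 miss wb→B2 [-]
  13 | W B10 → L2 miss [D]
  14 | R B1 → L1 miss [-]
  15 | R B1 → L1 hit [-]

WB = [6, 10, 2, 2]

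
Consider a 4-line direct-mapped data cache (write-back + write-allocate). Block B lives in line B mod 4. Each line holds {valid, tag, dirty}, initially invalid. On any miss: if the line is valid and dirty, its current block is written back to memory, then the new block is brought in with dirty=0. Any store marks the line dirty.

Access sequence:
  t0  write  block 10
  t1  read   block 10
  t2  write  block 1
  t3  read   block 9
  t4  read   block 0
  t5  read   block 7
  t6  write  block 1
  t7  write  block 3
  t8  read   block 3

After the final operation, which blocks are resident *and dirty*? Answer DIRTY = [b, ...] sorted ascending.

0: W B10 → L2 miss [D]
1: R B10 → L2 hit [D]
2: W B1 → L1 miss [D]
3: R B9 → L1 miss wb→B1 [-]
4: R B0 → L0 miss [-]
5: R B7 → L3 miss [-]
6: W B1 → L1 miss [D]
7: W B3 → L3 miss [D]
8: R B3 → L3 hit [D]

DIRTY = [1, 3, 10]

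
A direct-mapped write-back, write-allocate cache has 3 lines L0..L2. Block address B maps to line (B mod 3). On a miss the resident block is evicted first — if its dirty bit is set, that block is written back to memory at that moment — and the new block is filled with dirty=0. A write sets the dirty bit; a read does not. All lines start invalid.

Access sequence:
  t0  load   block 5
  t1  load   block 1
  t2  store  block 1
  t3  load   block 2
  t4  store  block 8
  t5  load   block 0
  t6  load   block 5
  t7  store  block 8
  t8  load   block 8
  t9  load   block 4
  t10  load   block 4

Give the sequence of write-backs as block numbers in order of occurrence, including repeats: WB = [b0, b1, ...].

  0 | R B5 → L2 miss [-]
  1 | R B1 → L1 miss [-]
  2 | W B1 → L1 hit [D]
  3 | R B2 → L2 miss [-]
  4 | W B8 → L2 miss [D]
  5 | R B0 → L0 miss [-]
  6 | R B5 → L2 miss wb→B8 [-]
  7 | W B8 → L2 miss [D]
  8 | R B8 → L2 hit [D]
  9 | R B4 → L1 miss wb→B1 [-]
  10 | R B4 → L1 hit [-]

WB = [8, 1]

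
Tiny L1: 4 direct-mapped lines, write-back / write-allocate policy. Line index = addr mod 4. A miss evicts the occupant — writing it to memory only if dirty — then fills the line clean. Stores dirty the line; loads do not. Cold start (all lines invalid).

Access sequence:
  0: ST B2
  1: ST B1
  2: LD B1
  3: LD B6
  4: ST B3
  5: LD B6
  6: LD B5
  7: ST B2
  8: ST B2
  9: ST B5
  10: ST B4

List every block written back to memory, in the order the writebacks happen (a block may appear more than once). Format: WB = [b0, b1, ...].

WB = [2, 1]

  0 | W B2 → L2 miss [D]
  1 | W B1 → L1 miss [D]
  2 | R B1 → L1 hit [D]
  3 | R B6 → L2 miss wb→B2 [-]
  4 | W B3 → L3 miss [D]
  5 | R B6 → L2 hit [-]
  6 | R B5 → L1 miss wb→B1 [-]
  7 | W B2 → L2 miss [D]
  8 | W B2 → L2 hit [D]
  9 | W B5 → L1 hit [D]
  10 | W B4 → L0 miss [D]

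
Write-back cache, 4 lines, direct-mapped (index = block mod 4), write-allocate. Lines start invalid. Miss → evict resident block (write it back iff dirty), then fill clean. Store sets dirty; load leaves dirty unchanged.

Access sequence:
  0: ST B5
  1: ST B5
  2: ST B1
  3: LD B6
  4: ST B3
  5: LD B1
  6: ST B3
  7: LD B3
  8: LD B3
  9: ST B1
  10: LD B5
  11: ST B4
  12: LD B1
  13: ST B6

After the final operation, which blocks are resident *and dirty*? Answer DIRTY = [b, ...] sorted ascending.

DIRTY = [3, 4, 6]

0: W B5 -> L1 miss  d=D]
1: W B5 -> L1 hit  d=D]
2: W B1 -> L1 miss wb->B5  d=D]
3: R B6 -> L2 miss  d=-]
4: W B3 -> L3 miss  d=D]
5: R B1 -> L1 hit  d=D]
6: W B3 -> L3 hit  d=D]
7: R B3 -> L3 hit  d=D]
8: R B3 -> L3 hit  d=D]
9: W B1 -> L1 hit  d=D]
10: R B5 -> L1 miss wb->B1  d=-]
11: W B4 -> L0 miss  d=D]
12: R B1 -> L1 miss  d=-]
13: W B6 -> L2 hit  d=D]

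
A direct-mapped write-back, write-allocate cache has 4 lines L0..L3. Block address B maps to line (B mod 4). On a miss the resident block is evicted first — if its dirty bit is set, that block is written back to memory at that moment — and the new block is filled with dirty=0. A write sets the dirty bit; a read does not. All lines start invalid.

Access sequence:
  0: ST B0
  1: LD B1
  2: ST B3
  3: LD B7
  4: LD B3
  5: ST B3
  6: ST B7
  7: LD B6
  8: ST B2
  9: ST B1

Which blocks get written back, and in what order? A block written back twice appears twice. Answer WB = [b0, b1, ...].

WB = [3, 3]

  0 | W B0 → L0 miss [D]
  1 | R B1 → L1 miss [-]
  2 | W B3 → L3 miss [D]
  3 | R B7 → L3 miss wb→B3 [-]
  4 | R B3 → L3 miss [-]
  5 | W B3 → L3 hit [D]
  6 | W B7 → L3 miss wb→B3 [D]
  7 | R B6 → L2 miss [-]
  8 | W B2 → L2 miss [D]
  9 | W B1 → L1 hit [D]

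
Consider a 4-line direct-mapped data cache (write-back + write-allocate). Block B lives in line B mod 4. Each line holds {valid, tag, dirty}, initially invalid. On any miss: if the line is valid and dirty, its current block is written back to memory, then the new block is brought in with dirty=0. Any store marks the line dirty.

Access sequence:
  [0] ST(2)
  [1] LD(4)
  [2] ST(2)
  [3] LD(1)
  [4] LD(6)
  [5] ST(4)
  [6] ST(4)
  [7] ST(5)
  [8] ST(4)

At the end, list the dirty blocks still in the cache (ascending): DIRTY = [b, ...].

DIRTY = [4, 5]

0: W B2 → L2 miss [D]
1: R B4 → L0 miss [-]
2: W B2 → L2 hit [D]
3: R B1 → L1 miss [-]
4: R B6 → L2 miss wb→B2 [-]
5: W B4 → L0 hit [D]
6: W B4 → L0 hit [D]
7: W B5 → L1 miss [D]
8: W B4 → L0 hit [D]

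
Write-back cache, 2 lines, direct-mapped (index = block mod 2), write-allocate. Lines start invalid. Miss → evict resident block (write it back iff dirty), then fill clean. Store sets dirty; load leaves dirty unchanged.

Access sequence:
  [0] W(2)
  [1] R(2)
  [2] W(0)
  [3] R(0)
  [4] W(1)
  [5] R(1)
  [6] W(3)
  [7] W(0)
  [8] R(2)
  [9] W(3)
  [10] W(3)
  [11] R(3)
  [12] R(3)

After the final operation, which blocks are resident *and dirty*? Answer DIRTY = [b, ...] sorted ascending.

0: W B2 → L0 miss [D]
1: R B2 → L0 hit [D]
2: W B0 → L0 miss wb→B2 [D]
3: R B0 → L0 hit [D]
4: W B1 → L1 miss [D]
5: R B1 → L1 hit [D]
6: W B3 → L1 miss wb→B1 [D]
7: W B0 → L0 hit [D]
8: R B2 → L0 miss wb→B0 [-]
9: W B3 → L1 hit [D]
10: W B3 → L1 hit [D]
11: R B3 → L1 hit [D]
12: R B3 → L1 hit [D]

DIRTY = [3]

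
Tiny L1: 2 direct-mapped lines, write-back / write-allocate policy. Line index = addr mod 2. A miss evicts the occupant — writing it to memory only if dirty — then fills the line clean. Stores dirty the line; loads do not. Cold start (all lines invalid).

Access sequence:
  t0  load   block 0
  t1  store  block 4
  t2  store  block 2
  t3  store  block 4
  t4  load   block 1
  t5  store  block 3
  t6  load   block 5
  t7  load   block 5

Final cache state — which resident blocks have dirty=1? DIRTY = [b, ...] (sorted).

  0 | R B0 → L0 miss [-]
  1 | W B4 → L0 miss [D]
  2 | W B2 → L0 miss wb→B4 [D]
  3 | W B4 → L0 miss wb→B2 [D]
  4 | R B1 → L1 miss [-]
  5 | W B3 → L1 miss [D]
  6 | R B5 → L1 miss wb→B3 [-]
  7 | R B5 → L1 hit [-]

DIRTY = [4]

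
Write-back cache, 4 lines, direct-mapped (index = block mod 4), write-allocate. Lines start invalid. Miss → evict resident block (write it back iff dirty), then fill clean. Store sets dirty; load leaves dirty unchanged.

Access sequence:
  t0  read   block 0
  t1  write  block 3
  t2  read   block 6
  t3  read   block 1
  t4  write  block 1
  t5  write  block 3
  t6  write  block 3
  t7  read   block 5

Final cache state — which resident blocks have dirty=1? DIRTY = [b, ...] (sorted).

0: R B0 → L0 miss [-]
1: W B3 → L3 miss [D]
2: R B6 → L2 miss [-]
3: R B1 → L1 miss [-]
4: W B1 → L1 hit [D]
5: W B3 → L3 hit [D]
6: W B3 → L3 hit [D]
7: R B5 → L1 miss wb→B1 [-]

DIRTY = [3]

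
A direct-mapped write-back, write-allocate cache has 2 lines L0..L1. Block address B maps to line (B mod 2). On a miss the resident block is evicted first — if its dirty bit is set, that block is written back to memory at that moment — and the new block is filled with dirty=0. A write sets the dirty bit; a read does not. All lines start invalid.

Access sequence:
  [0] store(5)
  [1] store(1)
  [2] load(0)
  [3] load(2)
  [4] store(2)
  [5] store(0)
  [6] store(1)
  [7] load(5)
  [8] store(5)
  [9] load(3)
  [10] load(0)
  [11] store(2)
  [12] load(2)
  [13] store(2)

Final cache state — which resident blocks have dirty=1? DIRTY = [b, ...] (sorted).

DIRTY = [2]

  0 | W B5 → L1 miss [D]
  1 | W B1 → L1 miss wb→B5 [D]
  2 | R B0 → L0 miss [-]
  3 | R B2 → L0 miss [-]
  4 | W B2 → L0 hit [D]
  5 | W B0 → L0 miss wb→B2 [D]
  6 | W B1 → L1 hit [D]
  7 | R B5 → L1 miss wb→B1 [-]
  8 | W B5 → L1 hit [D]
  9 | R B3 → L1 miss wb→B5 [-]
  10 | R B0 → L0 hit [D]
  11 | W B2 → L0 miss wb→B0 [D]
  12 | R B2 → L0 hit [D]
  13 | W B2 → L0 hit [D]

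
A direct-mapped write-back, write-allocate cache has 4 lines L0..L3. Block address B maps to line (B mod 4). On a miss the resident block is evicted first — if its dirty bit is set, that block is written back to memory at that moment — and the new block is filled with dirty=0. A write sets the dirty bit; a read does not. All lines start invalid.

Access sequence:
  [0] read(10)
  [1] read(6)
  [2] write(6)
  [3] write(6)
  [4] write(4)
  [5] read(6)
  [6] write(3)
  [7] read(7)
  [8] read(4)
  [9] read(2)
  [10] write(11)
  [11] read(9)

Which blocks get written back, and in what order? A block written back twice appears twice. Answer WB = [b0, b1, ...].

WB = [3, 6]

0: R B10 -> L2 miss  d=-]
1: R B6 -> L2 miss  d=-]
2: W B6 -> L2 hit  d=D]
3: W B6 -> L2 hit  d=D]
4: W B4 -> L0 miss  d=D]
5: R B6 -> L2 hit  d=D]
6: W B3 -> L3 miss  d=D]
7: R B7 -> L3 miss wb->B3  d=-]
8: R B4 -> L0 hit  d=D]
9: R B2 -> L2 miss wb->B6  d=-]
10: W B11 -> L3 miss  d=D]
11: R B9 -> L1 miss  d=-]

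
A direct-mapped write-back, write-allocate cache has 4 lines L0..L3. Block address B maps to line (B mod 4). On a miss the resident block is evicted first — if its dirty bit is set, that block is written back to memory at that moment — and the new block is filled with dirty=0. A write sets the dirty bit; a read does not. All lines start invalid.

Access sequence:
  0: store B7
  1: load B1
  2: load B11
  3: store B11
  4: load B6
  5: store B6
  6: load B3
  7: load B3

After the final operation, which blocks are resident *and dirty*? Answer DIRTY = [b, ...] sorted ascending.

  0 | W B7 → L3 miss [D]
  1 | R B1 → L1 miss [-]
  2 | R B11 → L3 miss wb→B7 [-]
  3 | W B11 → L3 hit [D]
  4 | R B6 → L2 miss [-]
  5 | W B6 → L2 hit [D]
  6 | R B3 → L3 miss wb→B11 [-]
  7 | R B3 → L3 hit [-]

DIRTY = [6]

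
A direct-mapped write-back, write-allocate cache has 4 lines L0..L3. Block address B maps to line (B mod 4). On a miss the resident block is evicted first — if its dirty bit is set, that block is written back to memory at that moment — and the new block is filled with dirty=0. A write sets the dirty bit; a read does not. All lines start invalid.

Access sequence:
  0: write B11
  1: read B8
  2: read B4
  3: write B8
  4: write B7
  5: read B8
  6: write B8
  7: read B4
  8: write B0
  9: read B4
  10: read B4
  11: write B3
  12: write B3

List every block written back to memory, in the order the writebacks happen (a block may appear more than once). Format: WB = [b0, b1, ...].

WB = [11, 8, 0, 7]

  0 | W B11 → L3 miss [D]
  1 | R B8 → L0 miss [-]
  2 | R B4 → L0 miss [-]
  3 | W B8 → L0 miss [D]
  4 | W B7 → L3 miss wb→B11 [D]
  5 | R B8 → L0 hit [D]
  6 | W B8 → L0 hit [D]
  7 | R B4 → L0 miss wb→B8 [-]
  8 | W B0 → L0 miss [D]
  9 | R B4 → L0 miss wb→B0 [-]
  10 | R B4 → L0 hit [-]
  11 | W B3 → L3 miss wb→B7 [D]
  12 | W B3 → L3 hit [D]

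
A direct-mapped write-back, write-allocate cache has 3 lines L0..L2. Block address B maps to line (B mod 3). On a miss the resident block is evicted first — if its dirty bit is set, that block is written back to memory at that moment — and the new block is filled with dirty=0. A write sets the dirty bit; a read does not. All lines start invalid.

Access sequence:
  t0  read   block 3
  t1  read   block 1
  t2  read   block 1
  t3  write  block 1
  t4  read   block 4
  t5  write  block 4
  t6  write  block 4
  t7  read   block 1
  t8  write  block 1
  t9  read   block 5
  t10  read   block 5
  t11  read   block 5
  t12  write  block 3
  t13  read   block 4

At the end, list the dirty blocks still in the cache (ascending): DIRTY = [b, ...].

0: R B3 → L0 miss [-]
1: R B1 → L1 miss [-]
2: R B1 → L1 hit [-]
3: W B1 → L1 hit [D]
4: R B4 → L1 miss wb→B1 [-]
5: W B4 → L1 hit [D]
6: W B4 → L1 hit [D]
7: R B1 → L1 miss wb→B4 [-]
8: W B1 → L1 hit [D]
9: R B5 → L2 miss [-]
10: R B5 → L2 hit [-]
11: R B5 → L2 hit [-]
12: W B3 → L0 hit [D]
13: R B4 → L1 miss wb→B1 [-]

DIRTY = [3]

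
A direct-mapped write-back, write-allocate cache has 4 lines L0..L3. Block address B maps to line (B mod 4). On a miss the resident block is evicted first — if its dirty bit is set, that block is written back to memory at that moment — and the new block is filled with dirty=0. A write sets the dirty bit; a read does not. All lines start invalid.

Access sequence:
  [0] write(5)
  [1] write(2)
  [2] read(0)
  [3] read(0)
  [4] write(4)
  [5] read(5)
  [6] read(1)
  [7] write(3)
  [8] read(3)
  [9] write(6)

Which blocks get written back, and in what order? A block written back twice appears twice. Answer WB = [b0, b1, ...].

WB = [5, 2]

  0 | W B5 → L1 miss [D]
  1 | W B2 → L2 miss [D]
  2 | R B0 → L0 miss [-]
  3 | R B0 → L0 hit [-]
  4 | W B4 → L0 miss [D]
  5 | R B5 → L1 hit [D]
  6 | R B1 → L1 miss wb→B5 [-]
  7 | W B3 → L3 miss [D]
  8 | R B3 → L3 hit [D]
  9 | W B6 → L2 miss wb→B2 [D]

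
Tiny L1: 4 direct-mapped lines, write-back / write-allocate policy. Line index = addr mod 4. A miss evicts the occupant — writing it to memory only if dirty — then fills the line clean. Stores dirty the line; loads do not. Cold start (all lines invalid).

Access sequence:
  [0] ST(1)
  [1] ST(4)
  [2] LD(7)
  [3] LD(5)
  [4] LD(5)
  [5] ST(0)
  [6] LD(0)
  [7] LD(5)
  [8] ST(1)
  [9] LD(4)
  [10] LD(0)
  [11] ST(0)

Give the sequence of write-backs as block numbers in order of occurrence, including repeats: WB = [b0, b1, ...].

WB = [1, 4, 0]

0: W B1 → L1 miss [D]
1: W B4 → L0 miss [D]
2: R B7 → L3 miss [-]
3: R B5 → L1 miss wb→B1 [-]
4: R B5 → L1 hit [-]
5: W B0 → L0 miss wb→B4 [D]
6: R B0 → L0 hit [D]
7: R B5 → L1 hit [-]
8: W B1 → L1 miss [D]
9: R B4 → L0 miss wb→B0 [-]
10: R B0 → L0 miss [-]
11: W B0 → L0 hit [D]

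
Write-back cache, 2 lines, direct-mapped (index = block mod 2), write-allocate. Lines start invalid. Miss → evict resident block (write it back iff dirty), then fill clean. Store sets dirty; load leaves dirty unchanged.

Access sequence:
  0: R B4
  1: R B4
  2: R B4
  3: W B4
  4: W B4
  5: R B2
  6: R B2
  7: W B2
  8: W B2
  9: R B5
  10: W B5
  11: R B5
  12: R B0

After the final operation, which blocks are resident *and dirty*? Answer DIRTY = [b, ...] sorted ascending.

DIRTY = [5]

0: R B4 → L0 miss [-]
1: R B4 → L0 hit [-]
2: R B4 → L0 hit [-]
3: W B4 → L0 hit [D]
4: W B4 → L0 hit [D]
5: R B2 → L0 miss wb→B4 [-]
6: R B2 → L0 hit [-]
7: W B2 → L0 hit [D]
8: W B2 → L0 hit [D]
9: R B5 → L1 miss [-]
10: W B5 → L1 hit [D]
11: R B5 → L1 hit [D]
12: R B0 → L0 miss wb→B2 [-]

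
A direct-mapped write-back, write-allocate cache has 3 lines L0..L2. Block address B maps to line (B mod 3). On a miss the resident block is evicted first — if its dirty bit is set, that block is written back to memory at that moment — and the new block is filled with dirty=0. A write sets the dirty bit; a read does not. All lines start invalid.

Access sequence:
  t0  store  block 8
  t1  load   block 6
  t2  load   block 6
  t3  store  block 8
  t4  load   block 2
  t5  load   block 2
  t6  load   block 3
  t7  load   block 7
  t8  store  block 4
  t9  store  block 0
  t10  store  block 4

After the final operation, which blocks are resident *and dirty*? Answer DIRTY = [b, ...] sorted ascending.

DIRTY = [0, 4]

  0 | W B8 → L2 miss [D]
  1 | R B6 → L0 miss [-]
  2 | R B6 → L0 hit [-]
  3 | W B8 → L2 hit [D]
  4 | R B2 → L2 miss wb→B8 [-]
  5 | R B2 → L2 hit [-]
  6 | R B3 → L0 miss [-]
  7 | R B7 → L1 miss [-]
  8 | W B4 → L1 miss [D]
  9 | W B0 → L0 miss [D]
  10 | W B4 → L1 hit [D]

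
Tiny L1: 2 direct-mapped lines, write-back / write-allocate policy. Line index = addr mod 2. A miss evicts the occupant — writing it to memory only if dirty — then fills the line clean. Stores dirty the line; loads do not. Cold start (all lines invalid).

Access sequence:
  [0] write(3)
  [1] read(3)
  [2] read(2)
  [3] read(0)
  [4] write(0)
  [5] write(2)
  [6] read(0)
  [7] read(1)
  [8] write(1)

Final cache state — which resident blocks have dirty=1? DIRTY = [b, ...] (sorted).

0: W B3 -> L1 miss  d=D]
1: R B3 -> L1 hit  d=D]
2: R B2 -> L0 miss  d=-]
3: R B0 -> L0 miss  d=-]
4: W B0 -> L0 hit  d=D]
5: W B2 -> L0 miss wb->B0  d=D]
6: R B0 -> L0 miss wb->B2  d=-]
7: R B1 -> L1 miss wb->B3  d=-]
8: W B1 -> L1 hit  d=D]

DIRTY = [1]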